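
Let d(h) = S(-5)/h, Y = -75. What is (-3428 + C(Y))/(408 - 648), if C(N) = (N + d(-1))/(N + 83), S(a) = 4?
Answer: 27503/1920 ≈ 14.324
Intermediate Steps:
d(h) = 4/h
C(N) = (-4 + N)/(83 + N) (C(N) = (N + 4/(-1))/(N + 83) = (N + 4*(-1))/(83 + N) = (N - 4)/(83 + N) = (-4 + N)/(83 + N))
(-3428 + C(Y))/(408 - 648) = (-3428 + (-4 - 75)/(83 - 75))/(408 - 648) = (-3428 - 79/8)/(-240) = (-3428 + (⅛)*(-79))*(-1/240) = (-3428 - 79/8)*(-1/240) = -27503/8*(-1/240) = 27503/1920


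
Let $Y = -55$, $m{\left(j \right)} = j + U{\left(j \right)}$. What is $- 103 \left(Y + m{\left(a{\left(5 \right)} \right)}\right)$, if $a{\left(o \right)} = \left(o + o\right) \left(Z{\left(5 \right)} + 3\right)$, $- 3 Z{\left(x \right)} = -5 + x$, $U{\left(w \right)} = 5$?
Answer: $2060$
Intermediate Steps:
$Z{\left(x \right)} = \frac{5}{3} - \frac{x}{3}$ ($Z{\left(x \right)} = - \frac{-5 + x}{3} = \frac{5}{3} - \frac{x}{3}$)
$a{\left(o \right)} = 6 o$ ($a{\left(o \right)} = \left(o + o\right) \left(\left(\frac{5}{3} - \frac{5}{3}\right) + 3\right) = 2 o \left(\left(\frac{5}{3} - \frac{5}{3}\right) + 3\right) = 2 o \left(0 + 3\right) = 2 o 3 = 6 o$)
$m{\left(j \right)} = 5 + j$ ($m{\left(j \right)} = j + 5 = 5 + j$)
$- 103 \left(Y + m{\left(a{\left(5 \right)} \right)}\right) = - 103 \left(-55 + \left(5 + 6 \cdot 5\right)\right) = - 103 \left(-55 + \left(5 + 30\right)\right) = - 103 \left(-55 + 35\right) = \left(-103\right) \left(-20\right) = 2060$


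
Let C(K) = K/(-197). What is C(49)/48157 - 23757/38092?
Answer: -225382838761/361376099468 ≈ -0.62368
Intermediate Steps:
C(K) = -K/197 (C(K) = K*(-1/197) = -K/197)
C(49)/48157 - 23757/38092 = -1/197*49/48157 - 23757/38092 = -49/197*1/48157 - 23757*1/38092 = -49/9486929 - 23757/38092 = -225382838761/361376099468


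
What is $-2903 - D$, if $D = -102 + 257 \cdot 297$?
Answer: $-79130$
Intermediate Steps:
$D = 76227$ ($D = -102 + 76329 = 76227$)
$-2903 - D = -2903 - 76227 = -79130$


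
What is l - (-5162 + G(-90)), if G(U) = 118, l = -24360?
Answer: -19316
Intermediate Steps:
l - (-5162 + G(-90)) = -24360 - (-5162 + 118) = -24360 - 1*(-5044) = -24360 + 5044 = -19316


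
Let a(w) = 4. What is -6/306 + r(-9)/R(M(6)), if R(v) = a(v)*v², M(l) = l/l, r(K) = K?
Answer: -463/204 ≈ -2.2696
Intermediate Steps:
M(l) = 1
R(v) = 4*v²
-6/306 + r(-9)/R(M(6)) = -6/306 - 9/(4*1²) = -6*1/306 - 9/(4*1) = -1/51 - 9/4 = -463/204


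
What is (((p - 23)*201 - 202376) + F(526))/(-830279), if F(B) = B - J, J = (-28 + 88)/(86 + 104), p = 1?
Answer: 3919174/15775301 ≈ 0.24844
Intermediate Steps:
J = 6/19 (J = 60/190 = 60*(1/190) = 6/19 ≈ 0.31579)
F(B) = -6/19 + B (F(B) = B - 1*6/19 = B - 6/19 = -6/19 + B)
(((p - 23)*201 - 202376) + F(526))/(-830279) = (((1 - 23)*201 - 202376) + (-6/19 + 526))/(-830279) = ((-22*201 - 202376) + 9988/19)*(-1/830279) = ((-4422 - 202376) + 9988/19)*(-1/830279) = (-206798 + 9988/19)*(-1/830279) = -3919174/19*(-1/830279) = 3919174/15775301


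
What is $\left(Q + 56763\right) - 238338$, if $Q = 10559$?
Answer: $-171016$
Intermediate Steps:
$\left(Q + 56763\right) - 238338 = \left(10559 + 56763\right) - 238338 = 67322 - 238338 = -171016$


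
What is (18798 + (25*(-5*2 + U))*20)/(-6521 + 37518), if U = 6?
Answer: 16798/30997 ≈ 0.54192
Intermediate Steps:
(18798 + (25*(-5*2 + U))*20)/(-6521 + 37518) = (18798 + (25*(-5*2 + 6))*20)/(-6521 + 37518) = (18798 + (25*(-10 + 6))*20)/30997 = (18798 + (25*(-4))*20)*(1/30997) = (18798 - 100*20)*(1/30997) = (18798 - 2000)*(1/30997) = 16798*(1/30997) = 16798/30997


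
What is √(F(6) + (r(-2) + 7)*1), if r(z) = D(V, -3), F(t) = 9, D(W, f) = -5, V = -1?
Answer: √11 ≈ 3.3166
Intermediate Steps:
r(z) = -5
√(F(6) + (r(-2) + 7)*1) = √(9 + (-5 + 7)*1) = √(9 + 2*1) = √(9 + 2) = √11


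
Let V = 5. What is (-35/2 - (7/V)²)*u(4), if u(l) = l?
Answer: -1946/25 ≈ -77.840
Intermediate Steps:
(-35/2 - (7/V)²)*u(4) = (-35/2 - (7/5)²)*4 = (-35/2 - 1*49/25)*4 = (-35/2 - 49/25)*4 = -973/50*4 = -1946/25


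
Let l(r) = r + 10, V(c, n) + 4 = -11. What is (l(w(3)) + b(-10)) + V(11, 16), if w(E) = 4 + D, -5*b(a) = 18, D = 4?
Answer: -3/5 ≈ -0.60000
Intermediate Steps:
V(c, n) = -15 (V(c, n) = -4 - 11 = -15)
b(a) = -18/5 (b(a) = -1/5*18 = -18/5)
w(E) = 8 (w(E) = 4 + 4 = 8)
l(r) = 10 + r
(l(w(3)) + b(-10)) + V(11, 16) = ((10 + 8) - 18/5) - 15 = (18 - 18/5) - 15 = 72/5 - 15 = -3/5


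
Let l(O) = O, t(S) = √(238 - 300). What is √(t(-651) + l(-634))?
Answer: √(-634 + I*√62) ≈ 0.1564 + 25.18*I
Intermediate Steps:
t(S) = I*√62 (t(S) = √(-62) = I*√62)
√(t(-651) + l(-634)) = √(I*√62 - 634) = √(-634 + I*√62)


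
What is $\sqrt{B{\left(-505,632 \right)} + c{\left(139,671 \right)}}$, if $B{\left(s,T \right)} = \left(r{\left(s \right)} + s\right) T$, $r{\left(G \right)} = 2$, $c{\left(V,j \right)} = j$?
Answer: $5 i \sqrt{12689} \approx 563.23 i$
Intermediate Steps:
$B{\left(s,T \right)} = T \left(2 + s\right)$ ($B{\left(s,T \right)} = \left(2 + s\right) T = T \left(2 + s\right)$)
$\sqrt{B{\left(-505,632 \right)} + c{\left(139,671 \right)}} = \sqrt{632 \left(2 - 505\right) + 671} = \sqrt{632 \left(-503\right) + 671} = \sqrt{-317896 + 671} = \sqrt{-317225} = 5 i \sqrt{12689}$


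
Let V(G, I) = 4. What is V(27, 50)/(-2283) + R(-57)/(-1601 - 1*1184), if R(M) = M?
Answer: 118991/6358155 ≈ 0.018715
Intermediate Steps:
V(27, 50)/(-2283) + R(-57)/(-1601 - 1*1184) = 4/(-2283) - 57/(-1601 - 1*1184) = 4*(-1/2283) - 57/(-1601 - 1184) = -4/2283 - 57/(-2785) = -4/2283 - 57*(-1/2785) = -4/2283 + 57/2785 = 118991/6358155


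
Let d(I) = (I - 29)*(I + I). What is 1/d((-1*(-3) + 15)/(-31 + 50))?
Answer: -361/19188 ≈ -0.018814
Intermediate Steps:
d(I) = 2*I*(-29 + I) (d(I) = (-29 + I)*(2*I) = 2*I*(-29 + I))
1/d((-1*(-3) + 15)/(-31 + 50)) = 1/(2*((-1*(-3) + 15)/(-31 + 50))*(-29 + (-1*(-3) + 15)/(-31 + 50))) = 1/(2*((3 + 15)/19)*(-29 + (3 + 15)/19)) = 1/(2*(18*(1/19))*(-29 + 18*(1/19))) = 1/(2*(18/19)*(-29 + 18/19)) = 1/(2*(18/19)*(-533/19)) = 1/(-19188/361) = -361/19188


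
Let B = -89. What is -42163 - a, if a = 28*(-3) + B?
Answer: -41990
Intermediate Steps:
a = -173 (a = 28*(-3) - 89 = -84 - 89 = -173)
-42163 - a = -42163 - 1*(-173) = -42163 + 173 = -41990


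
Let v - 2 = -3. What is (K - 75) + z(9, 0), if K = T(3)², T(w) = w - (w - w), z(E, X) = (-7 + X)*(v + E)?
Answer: -122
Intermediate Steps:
v = -1 (v = 2 - 3 = -1)
z(E, X) = (-1 + E)*(-7 + X) (z(E, X) = (-7 + X)*(-1 + E) = (-1 + E)*(-7 + X))
T(w) = w (T(w) = w - 1*0 = w + 0 = w)
K = 9 (K = 3² = 9)
(K - 75) + z(9, 0) = (9 - 75) + (7 - 1*0 - 7*9 + 9*0) = -66 + (7 + 0 - 63 + 0) = -66 - 56 = -122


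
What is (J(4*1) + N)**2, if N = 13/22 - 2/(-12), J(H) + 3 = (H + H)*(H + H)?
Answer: 4153444/1089 ≈ 3814.0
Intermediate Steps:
J(H) = -3 + 4*H**2 (J(H) = -3 + (H + H)*(H + H) = -3 + (2*H)*(2*H) = -3 + 4*H**2)
N = 25/33 (N = 13*(1/22) - 2*(-1/12) = 13/22 + 1/6 = 25/33 ≈ 0.75758)
(J(4*1) + N)**2 = ((-3 + 4*(4*1)**2) + 25/33)**2 = ((-3 + 4*4**2) + 25/33)**2 = ((-3 + 4*16) + 25/33)**2 = ((-3 + 64) + 25/33)**2 = (61 + 25/33)**2 = (2038/33)**2 = 4153444/1089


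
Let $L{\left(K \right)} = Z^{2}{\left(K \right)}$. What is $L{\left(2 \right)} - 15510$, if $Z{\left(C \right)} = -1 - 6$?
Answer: $-15461$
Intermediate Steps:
$Z{\left(C \right)} = -7$ ($Z{\left(C \right)} = -1 - 6 = -7$)
$L{\left(K \right)} = 49$ ($L{\left(K \right)} = \left(-7\right)^{2} = 49$)
$L{\left(2 \right)} - 15510 = 49 - 15510 = -15461$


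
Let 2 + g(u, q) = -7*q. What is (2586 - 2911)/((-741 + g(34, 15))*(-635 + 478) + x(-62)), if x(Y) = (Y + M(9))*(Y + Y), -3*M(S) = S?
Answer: -325/141196 ≈ -0.0023018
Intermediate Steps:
M(S) = -S/3
g(u, q) = -2 - 7*q
x(Y) = 2*Y*(-3 + Y) (x(Y) = (Y - ⅓*9)*(Y + Y) = (Y - 3)*(2*Y) = (-3 + Y)*(2*Y) = 2*Y*(-3 + Y))
(2586 - 2911)/((-741 + g(34, 15))*(-635 + 478) + x(-62)) = (2586 - 2911)/((-741 + (-2 - 7*15))*(-635 + 478) + 2*(-62)*(-3 - 62)) = -325/((-741 + (-2 - 105))*(-157) + 2*(-62)*(-65)) = -325/((-741 - 107)*(-157) + 8060) = -325/(-848*(-157) + 8060) = -325/(133136 + 8060) = -325/141196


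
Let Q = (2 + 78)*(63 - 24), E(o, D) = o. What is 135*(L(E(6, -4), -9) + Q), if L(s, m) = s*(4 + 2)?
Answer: 426060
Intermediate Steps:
Q = 3120 (Q = 80*39 = 3120)
L(s, m) = 6*s (L(s, m) = s*6 = 6*s)
135*(L(E(6, -4), -9) + Q) = 135*(6*6 + 3120) = 135*(36 + 3120) = 135*3156 = 426060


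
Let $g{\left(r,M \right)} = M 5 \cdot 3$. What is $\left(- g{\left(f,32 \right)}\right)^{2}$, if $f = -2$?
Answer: $230400$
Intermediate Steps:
$g{\left(r,M \right)} = 15 M$ ($g{\left(r,M \right)} = 5 M 3 = 15 M$)
$\left(- g{\left(f,32 \right)}\right)^{2} = \left(- 15 \cdot 32\right)^{2} = \left(\left(-1\right) 480\right)^{2} = \left(-480\right)^{2} = 230400$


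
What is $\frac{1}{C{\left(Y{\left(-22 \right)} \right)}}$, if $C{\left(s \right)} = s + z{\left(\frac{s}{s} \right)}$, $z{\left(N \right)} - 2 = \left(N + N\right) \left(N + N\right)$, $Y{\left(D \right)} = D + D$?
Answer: $- \frac{1}{38} \approx -0.026316$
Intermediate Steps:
$Y{\left(D \right)} = 2 D$
$z{\left(N \right)} = 2 + 4 N^{2}$ ($z{\left(N \right)} = 2 + \left(N + N\right) \left(N + N\right) = 2 + 2 N 2 N = 2 + 4 N^{2}$)
$C{\left(s \right)} = 6 + s$ ($C{\left(s \right)} = s + \left(2 + 4 \left(\frac{s}{s}\right)^{2}\right) = s + \left(2 + 4 \cdot 1^{2}\right) = s + \left(2 + 4 \cdot 1\right) = s + \left(2 + 4\right) = s + 6 = 6 + s$)
$\frac{1}{C{\left(Y{\left(-22 \right)} \right)}} = \frac{1}{6 + 2 \left(-22\right)} = \frac{1}{6 - 44} = \frac{1}{-38} = - \frac{1}{38}$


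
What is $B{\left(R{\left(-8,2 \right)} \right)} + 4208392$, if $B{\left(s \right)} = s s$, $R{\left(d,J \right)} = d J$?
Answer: $4208648$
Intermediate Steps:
$R{\left(d,J \right)} = J d$
$B{\left(s \right)} = s^{2}$
$B{\left(R{\left(-8,2 \right)} \right)} + 4208392 = \left(2 \left(-8\right)\right)^{2} + 4208392 = \left(-16\right)^{2} + 4208392 = 256 + 4208392 = 4208648$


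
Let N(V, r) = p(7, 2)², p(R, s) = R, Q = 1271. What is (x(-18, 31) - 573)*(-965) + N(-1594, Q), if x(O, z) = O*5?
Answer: 639844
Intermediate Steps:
N(V, r) = 49 (N(V, r) = 7² = 49)
x(O, z) = 5*O
(x(-18, 31) - 573)*(-965) + N(-1594, Q) = (5*(-18) - 573)*(-965) + 49 = (-90 - 573)*(-965) + 49 = -663*(-965) + 49 = 639795 + 49 = 639844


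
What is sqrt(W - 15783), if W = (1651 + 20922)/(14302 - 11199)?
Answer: 2*I*sqrt(37974572957)/3103 ≈ 125.6*I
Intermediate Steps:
W = 22573/3103 ≈ 7.2746
sqrt(W - 15783) = sqrt(22573/3103 - 15783) = sqrt(-48952076/3103) = 2*I*sqrt(37974572957)/3103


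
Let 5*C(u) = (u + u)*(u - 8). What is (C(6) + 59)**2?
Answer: 73441/25 ≈ 2937.6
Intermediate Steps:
C(u) = 2*u*(-8 + u)/5 (C(u) = ((u + u)*(u - 8))/5 = ((2*u)*(-8 + u))/5 = (2*u*(-8 + u))/5 = 2*u*(-8 + u)/5)
(C(6) + 59)**2 = ((2/5)*6*(-8 + 6) + 59)**2 = ((2/5)*6*(-2) + 59)**2 = (-24/5 + 59)**2 = (271/5)**2 = 73441/25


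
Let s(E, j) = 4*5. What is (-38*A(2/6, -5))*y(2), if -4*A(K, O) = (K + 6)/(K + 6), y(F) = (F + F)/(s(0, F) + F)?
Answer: 19/11 ≈ 1.7273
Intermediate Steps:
s(E, j) = 20
y(F) = 2*F/(20 + F) (y(F) = (F + F)/(20 + F) = (2*F)/(20 + F) = 2*F/(20 + F))
A(K, O) = -1/4 (A(K, O) = -(K + 6)/(4*(K + 6)) = -(6 + K)/(4*(6 + K)) = -1/4*1 = -1/4)
(-38*A(2/6, -5))*y(2) = (-38*(-1/4))*(2*2/(20 + 2)) = 19*(2*2/22)/2 = 19*(2*2*(1/22))/2 = (19/2)*(2/11) = 19/11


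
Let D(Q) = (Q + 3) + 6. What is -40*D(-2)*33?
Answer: -9240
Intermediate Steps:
D(Q) = 9 + Q (D(Q) = (3 + Q) + 6 = 9 + Q)
-40*D(-2)*33 = -40*(9 - 2)*33 = -40*7*33 = -280*33 = -9240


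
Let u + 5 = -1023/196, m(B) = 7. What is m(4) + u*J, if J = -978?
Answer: 980153/98 ≈ 10002.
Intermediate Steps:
u = -2003/196 (u = -5 - 1023/196 = -2003/196 ≈ -10.219)
m(4) + u*J = 7 - 2003/196*(-978) = 7 + 979467/98 = 980153/98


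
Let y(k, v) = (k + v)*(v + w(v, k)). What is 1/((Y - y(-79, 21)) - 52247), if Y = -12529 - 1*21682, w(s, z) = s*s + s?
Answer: -1/58444 ≈ -1.7110e-5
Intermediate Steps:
w(s, z) = s + s² (w(s, z) = s² + s = s + s²)
y(k, v) = (k + v)*(v + v*(1 + v))
Y = -34211 (Y = -12529 - 21682 = -34211)
1/((Y - y(-79, 21)) - 52247) = 1/((-34211 - 21*(-79 + 21 - 79*(1 + 21) + 21*(1 + 21))) - 52247) = 1/((-34211 - 21*(-79 + 21 - 79*22 + 21*22)) - 52247) = 1/((-34211 - 21*(-79 + 21 - 1738 + 462)) - 52247) = 1/((-34211 - 21*(-1334)) - 52247) = 1/((-34211 - 1*(-28014)) - 52247) = 1/((-34211 + 28014) - 52247) = 1/(-6197 - 52247) = 1/(-58444) = -1/58444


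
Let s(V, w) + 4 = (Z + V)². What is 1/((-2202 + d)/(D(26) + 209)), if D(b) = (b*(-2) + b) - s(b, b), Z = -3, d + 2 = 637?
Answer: 342/1567 ≈ 0.21825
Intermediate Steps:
d = 635 (d = -2 + 637 = 635)
s(V, w) = -4 + (-3 + V)²
D(b) = 4 - b - (-3 + b)² (D(b) = (b*(-2) + b) - (-4 + (-3 + b)²) = (-2*b + b) + (4 - (-3 + b)²) = -b + (4 - (-3 + b)²) = 4 - b - (-3 + b)²)
1/((-2202 + d)/(D(26) + 209)) = 1/((-2202 + 635)/((4 - 1*26 - (-3 + 26)²) + 209)) = 1/(-1567/((4 - 26 - 1*23²) + 209)) = 1/(-1567/((4 - 26 - 1*529) + 209)) = 1/(-1567/((4 - 26 - 529) + 209)) = 1/(-1567/(-551 + 209)) = 1/(-1567/(-342)) = 1/(-1567*(-1/342)) = 1/(1567/342) = 342/1567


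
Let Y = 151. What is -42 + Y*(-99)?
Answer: -14991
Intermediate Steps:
-42 + Y*(-99) = -42 + 151*(-99) = -42 - 14949 = -14991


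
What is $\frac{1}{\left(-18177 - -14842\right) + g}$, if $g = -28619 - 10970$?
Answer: $- \frac{1}{42924} \approx -2.3297 \cdot 10^{-5}$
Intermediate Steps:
$g = -39589$
$\frac{1}{\left(-18177 - -14842\right) + g} = \frac{1}{\left(-18177 - -14842\right) - 39589} = \frac{1}{\left(-18177 + 14842\right) - 39589} = \frac{1}{-3335 - 39589} = \frac{1}{-42924} = - \frac{1}{42924}$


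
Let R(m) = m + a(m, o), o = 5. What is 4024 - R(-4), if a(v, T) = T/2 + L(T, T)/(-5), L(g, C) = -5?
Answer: 8049/2 ≈ 4024.5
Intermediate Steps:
a(v, T) = 1 + T/2 (a(v, T) = T/2 - 5/(-5) = T*(½) - 5*(-⅕) = T/2 + 1 = 1 + T/2)
R(m) = 7/2 + m (R(m) = m + (1 + (½)*5) = m + (1 + 5/2) = m + 7/2 = 7/2 + m)
4024 - R(-4) = 4024 - (7/2 - 4) = 4024 - 1*(-½) = 4024 + ½ = 8049/2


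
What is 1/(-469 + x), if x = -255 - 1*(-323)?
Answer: -1/401 ≈ -0.0024938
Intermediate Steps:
x = 68 (x = -255 + 323 = 68)
1/(-469 + x) = 1/(-469 + 68) = 1/(-401) = -1/401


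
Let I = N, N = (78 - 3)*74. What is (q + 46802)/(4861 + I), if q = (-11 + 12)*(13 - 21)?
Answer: 46794/10411 ≈ 4.4947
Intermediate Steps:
q = -8 (q = 1*(-8) = -8)
N = 5550 (N = 75*74 = 5550)
I = 5550
(q + 46802)/(4861 + I) = (-8 + 46802)/(4861 + 5550) = 46794/10411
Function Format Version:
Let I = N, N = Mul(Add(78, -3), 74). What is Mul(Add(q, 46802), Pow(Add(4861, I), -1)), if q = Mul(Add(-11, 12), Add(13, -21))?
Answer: Rational(46794, 10411) ≈ 4.4947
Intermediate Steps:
q = -8 (q = Mul(1, -8) = -8)
N = 5550 (N = Mul(75, 74) = 5550)
I = 5550
Mul(Add(q, 46802), Pow(Add(4861, I), -1)) = Mul(Add(-8, 46802), Pow(Add(4861, 5550), -1)) = Mul(46794, Pow(10411, -1)) = Mul(46794, Rational(1, 10411)) = Rational(46794, 10411)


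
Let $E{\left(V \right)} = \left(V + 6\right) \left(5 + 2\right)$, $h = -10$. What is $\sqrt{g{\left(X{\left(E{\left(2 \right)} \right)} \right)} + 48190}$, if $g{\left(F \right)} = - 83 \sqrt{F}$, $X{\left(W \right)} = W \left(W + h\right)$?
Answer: $\sqrt{48190 - 332 \sqrt{161}} \approx 209.71$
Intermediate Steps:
$E{\left(V \right)} = 42 + 7 V$ ($E{\left(V \right)} = \left(6 + V\right) 7 = 42 + 7 V$)
$X{\left(W \right)} = W \left(-10 + W\right)$ ($X{\left(W \right)} = W \left(W - 10\right) = W \left(-10 + W\right)$)
$\sqrt{g{\left(X{\left(E{\left(2 \right)} \right)} \right)} + 48190} = \sqrt{- 83 \sqrt{\left(42 + 7 \cdot 2\right) \left(-10 + \left(42 + 7 \cdot 2\right)\right)} + 48190} = \sqrt{- 83 \sqrt{\left(42 + 14\right) \left(-10 + \left(42 + 14\right)\right)} + 48190} = \sqrt{- 83 \sqrt{56 \left(-10 + 56\right)} + 48190} = \sqrt{- 83 \sqrt{56 \cdot 46} + 48190} = \sqrt{- 83 \sqrt{2576} + 48190} = \sqrt{- 83 \cdot 4 \sqrt{161} + 48190} = \sqrt{- 332 \sqrt{161} + 48190} = \sqrt{48190 - 332 \sqrt{161}}$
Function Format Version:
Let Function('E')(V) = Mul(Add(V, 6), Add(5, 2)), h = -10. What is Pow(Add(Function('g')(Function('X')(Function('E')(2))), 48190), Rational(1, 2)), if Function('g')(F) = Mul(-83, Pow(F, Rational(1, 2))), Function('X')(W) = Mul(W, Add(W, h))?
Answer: Pow(Add(48190, Mul(-332, Pow(161, Rational(1, 2)))), Rational(1, 2)) ≈ 209.71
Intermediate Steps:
Function('E')(V) = Add(42, Mul(7, V)) (Function('E')(V) = Mul(Add(6, V), 7) = Add(42, Mul(7, V)))
Function('X')(W) = Mul(W, Add(-10, W)) (Function('X')(W) = Mul(W, Add(W, -10)) = Mul(W, Add(-10, W)))
Pow(Add(Function('g')(Function('X')(Function('E')(2))), 48190), Rational(1, 2)) = Pow(Add(Mul(-83, Pow(Mul(Add(42, Mul(7, 2)), Add(-10, Add(42, Mul(7, 2)))), Rational(1, 2))), 48190), Rational(1, 2)) = Pow(Add(Mul(-83, Pow(Mul(Add(42, 14), Add(-10, Add(42, 14))), Rational(1, 2))), 48190), Rational(1, 2)) = Pow(Add(Mul(-83, Pow(Mul(56, Add(-10, 56)), Rational(1, 2))), 48190), Rational(1, 2)) = Pow(Add(Mul(-83, Pow(Mul(56, 46), Rational(1, 2))), 48190), Rational(1, 2)) = Pow(Add(Mul(-83, Pow(2576, Rational(1, 2))), 48190), Rational(1, 2)) = Pow(Add(Mul(-83, Mul(4, Pow(161, Rational(1, 2)))), 48190), Rational(1, 2)) = Pow(Add(Mul(-332, Pow(161, Rational(1, 2))), 48190), Rational(1, 2)) = Pow(Add(48190, Mul(-332, Pow(161, Rational(1, 2)))), Rational(1, 2))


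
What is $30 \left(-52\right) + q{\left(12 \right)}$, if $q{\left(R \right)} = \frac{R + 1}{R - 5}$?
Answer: $- \frac{10907}{7} \approx -1558.1$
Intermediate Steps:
$q{\left(R \right)} = \frac{1 + R}{-5 + R}$
$30 \left(-52\right) + q{\left(12 \right)} = 30 \left(-52\right) + \frac{1 + 12}{-5 + 12} = -1560 + \frac{1}{7} \cdot 13 = -1560 + \frac{13}{7} = - \frac{10907}{7}$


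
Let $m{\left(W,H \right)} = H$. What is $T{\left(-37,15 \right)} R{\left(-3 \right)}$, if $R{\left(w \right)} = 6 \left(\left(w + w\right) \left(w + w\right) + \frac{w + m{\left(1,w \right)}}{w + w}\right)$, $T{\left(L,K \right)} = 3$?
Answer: $666$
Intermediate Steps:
$R{\left(w \right)} = 6 + 24 w^{2}$ ($R{\left(w \right)} = 6 \left(\left(w + w\right) \left(w + w\right) + \frac{w + w}{w + w}\right) = 6 \left(2 w 2 w + \frac{2 w}{2 w}\right) = 6 \left(4 w^{2} + 2 w \frac{1}{2 w}\right) = 6 \left(4 w^{2} + 1\right) = 6 \left(1 + 4 w^{2}\right) = 6 + 24 w^{2}$)
$T{\left(-37,15 \right)} R{\left(-3 \right)} = 3 \left(6 + 24 \left(-3\right)^{2}\right) = 3 \left(6 + 24 \cdot 9\right) = 3 \left(6 + 216\right) = 3 \cdot 222 = 666$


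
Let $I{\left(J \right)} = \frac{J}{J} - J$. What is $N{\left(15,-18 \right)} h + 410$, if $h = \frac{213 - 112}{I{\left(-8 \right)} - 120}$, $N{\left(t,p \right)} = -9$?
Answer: $\frac{15473}{37} \approx 418.19$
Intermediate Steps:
$I{\left(J \right)} = 1 - J$
$h = - \frac{101}{111}$ ($h = \frac{213 - 112}{\left(1 - -8\right) - 120} = \frac{101}{\left(1 + 8\right) - 120} = \frac{101}{9 - 120} = \frac{101}{-111} = 101 \left(- \frac{1}{111}\right) = - \frac{101}{111} \approx -0.90991$)
$N{\left(15,-18 \right)} h + 410 = \left(-9\right) \left(- \frac{101}{111}\right) + 410 = \frac{303}{37} + 410 = \frac{15473}{37}$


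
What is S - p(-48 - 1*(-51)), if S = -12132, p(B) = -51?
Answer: -12081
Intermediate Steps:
S - p(-48 - 1*(-51)) = -12132 - 1*(-51) = -12132 + 51 = -12081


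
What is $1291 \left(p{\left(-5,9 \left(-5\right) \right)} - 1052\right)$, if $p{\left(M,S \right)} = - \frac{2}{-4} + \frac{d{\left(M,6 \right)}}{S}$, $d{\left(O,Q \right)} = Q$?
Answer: $- \frac{40729759}{30} \approx -1.3577 \cdot 10^{6}$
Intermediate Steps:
$p{\left(M,S \right)} = \frac{1}{2} + \frac{6}{S}$ ($p{\left(M,S \right)} = - \frac{2}{-4} + \frac{6}{S} = \left(-2\right) \left(- \frac{1}{4}\right) + \frac{6}{S} = \frac{1}{2} + \frac{6}{S}$)
$1291 \left(p{\left(-5,9 \left(-5\right) \right)} - 1052\right) = 1291 \left(\frac{12 + 9 \left(-5\right)}{2 \cdot 9 \left(-5\right)} - 1052\right) = 1291 \left(\frac{12 - 45}{2 \left(-45\right)} - 1052\right) = 1291 \left(\frac{1}{2} \left(- \frac{1}{45}\right) \left(-33\right) - 1052\right) = 1291 \left(\frac{11}{30} - 1052\right) = 1291 \left(- \frac{31549}{30}\right) = - \frac{40729759}{30}$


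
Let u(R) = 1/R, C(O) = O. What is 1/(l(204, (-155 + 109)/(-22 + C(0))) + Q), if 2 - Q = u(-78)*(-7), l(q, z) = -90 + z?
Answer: -858/73787 ≈ -0.011628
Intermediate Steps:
Q = 149/78 (Q = 2 - (-7)/(-78) = 2 - (-1)*(-7)/78 = 2 - 1*7/78 = 2 - 7/78 = 149/78 ≈ 1.9103)
1/(l(204, (-155 + 109)/(-22 + C(0))) + Q) = 1/((-90 + (-155 + 109)/(-22 + 0)) + 149/78) = 1/((-90 - 46/(-22)) + 149/78) = 1/((-90 - 46*(-1/22)) + 149/78) = 1/((-90 + 23/11) + 149/78) = 1/(-967/11 + 149/78) = 1/(-73787/858) = -858/73787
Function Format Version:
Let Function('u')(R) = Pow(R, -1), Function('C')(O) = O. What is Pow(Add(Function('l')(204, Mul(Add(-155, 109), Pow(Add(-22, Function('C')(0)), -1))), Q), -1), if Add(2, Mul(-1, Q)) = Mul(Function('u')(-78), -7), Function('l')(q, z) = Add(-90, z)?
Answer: Rational(-858, 73787) ≈ -0.011628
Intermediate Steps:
Q = Rational(149, 78) (Q = Add(2, Mul(-1, Mul(Pow(-78, -1), -7))) = Add(2, Mul(-1, Mul(Rational(-1, 78), -7))) = Add(2, Mul(-1, Rational(7, 78))) = Add(2, Rational(-7, 78)) = Rational(149, 78) ≈ 1.9103)
Pow(Add(Function('l')(204, Mul(Add(-155, 109), Pow(Add(-22, Function('C')(0)), -1))), Q), -1) = Pow(Add(Add(-90, Mul(Add(-155, 109), Pow(Add(-22, 0), -1))), Rational(149, 78)), -1) = Pow(Add(Add(-90, Mul(-46, Pow(-22, -1))), Rational(149, 78)), -1) = Pow(Add(Add(-90, Mul(-46, Rational(-1, 22))), Rational(149, 78)), -1) = Pow(Add(Add(-90, Rational(23, 11)), Rational(149, 78)), -1) = Pow(Add(Rational(-967, 11), Rational(149, 78)), -1) = Pow(Rational(-73787, 858), -1) = Rational(-858, 73787)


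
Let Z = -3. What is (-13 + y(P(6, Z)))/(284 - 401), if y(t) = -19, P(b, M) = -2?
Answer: 32/117 ≈ 0.27350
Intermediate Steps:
(-13 + y(P(6, Z)))/(284 - 401) = (-13 - 19)/(284 - 401) = -32/(-117) = -32*(-1/117) = 32/117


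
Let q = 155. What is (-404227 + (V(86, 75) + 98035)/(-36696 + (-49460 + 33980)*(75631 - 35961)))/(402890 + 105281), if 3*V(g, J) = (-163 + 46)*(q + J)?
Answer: -248247238796257/312082190306616 ≈ -0.79545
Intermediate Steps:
V(g, J) = -6045 - 39*J (V(g, J) = ((-163 + 46)*(155 + J))/3 = (-117*(155 + J))/3 = (-18135 - 117*J)/3 = -6045 - 39*J)
(-404227 + (V(86, 75) + 98035)/(-36696 + (-49460 + 33980)*(75631 - 35961)))/(402890 + 105281) = (-404227 + ((-6045 - 39*75) + 98035)/(-36696 + (-49460 + 33980)*(75631 - 35961)))/(402890 + 105281) = (-404227 + ((-6045 - 2925) + 98035)/(-36696 - 15480*39670))/508171 = (-404227 + (-8970 + 98035)/(-36696 - 614091600))*(1/508171) = (-404227 + 89065/(-614128296))*(1/508171) = (-404227 + 89065*(-1/614128296))*(1/508171) = (-404227 - 89065/614128296)*(1/508171) = -248247238796257/614128296*1/508171 = -248247238796257/312082190306616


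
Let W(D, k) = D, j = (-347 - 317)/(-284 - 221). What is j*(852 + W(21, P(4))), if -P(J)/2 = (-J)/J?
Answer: 579672/505 ≈ 1147.9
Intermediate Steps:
P(J) = 2 (P(J) = -2*(-J)/J = -2*(-1) = 2)
j = 664/505 (j = -664/(-505) = -664*(-1/505) = 664/505 ≈ 1.3149)
j*(852 + W(21, P(4))) = 664*(852 + 21)/505 = (664/505)*873 = 579672/505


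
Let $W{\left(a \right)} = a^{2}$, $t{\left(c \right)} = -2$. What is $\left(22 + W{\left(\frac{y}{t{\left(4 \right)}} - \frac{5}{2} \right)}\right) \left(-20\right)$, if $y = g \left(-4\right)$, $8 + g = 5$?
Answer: $-1885$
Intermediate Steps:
$g = -3$ ($g = -8 + 5 = -3$)
$y = 12$ ($y = \left(-3\right) \left(-4\right) = 12$)
$\left(22 + W{\left(\frac{y}{t{\left(4 \right)}} - \frac{5}{2} \right)}\right) \left(-20\right) = \left(22 + \left(\frac{12}{-2} - \frac{5}{2}\right)^{2}\right) \left(-20\right) = \left(22 + \left(12 \left(- \frac{1}{2}\right) - \frac{5}{2}\right)^{2}\right) \left(-20\right) = \left(22 + \left(-6 - \frac{5}{2}\right)^{2}\right) \left(-20\right) = \left(22 + \left(- \frac{17}{2}\right)^{2}\right) \left(-20\right) = \left(22 + \frac{289}{4}\right) \left(-20\right) = \frac{377}{4} \left(-20\right) = -1885$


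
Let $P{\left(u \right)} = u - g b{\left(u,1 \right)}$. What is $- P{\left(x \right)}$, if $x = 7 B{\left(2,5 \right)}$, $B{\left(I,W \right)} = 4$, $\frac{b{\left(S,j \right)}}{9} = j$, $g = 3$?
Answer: $-1$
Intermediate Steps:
$b{\left(S,j \right)} = 9 j$
$x = 28$ ($x = 7 \cdot 4 = 28$)
$P{\left(u \right)} = -27 + u$ ($P{\left(u \right)} = u - 3 \cdot 9 \cdot 1 = u - 3 \cdot 9 = u - 27 = -27 + u$)
$- P{\left(x \right)} = - (-27 + 28) = \left(-1\right) 1 = -1$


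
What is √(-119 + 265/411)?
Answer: 2*I*√4998171/411 ≈ 10.879*I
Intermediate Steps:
√(-119 + 265/411) = √(-48644/411) = 2*I*√4998171/411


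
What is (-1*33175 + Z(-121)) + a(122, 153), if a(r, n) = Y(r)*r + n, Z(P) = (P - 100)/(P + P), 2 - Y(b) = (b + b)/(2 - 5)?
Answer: -16592309/726 ≈ -22854.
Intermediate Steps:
Y(b) = 2 + 2*b/3 (Y(b) = 2 - (b + b)/(2 - 5) = 2 - 2*b/(-3) = 2 - 2*b*(-1)/3 = 2 - (-2)*b/3 = 2 + 2*b/3)
Z(P) = (-100 + P)/(2*P) (Z(P) = (-100 + P)/((2*P)) = (-100 + P)*(1/(2*P)) = (-100 + P)/(2*P))
a(r, n) = n + r*(2 + 2*r/3) (a(r, n) = (2 + 2*r/3)*r + n = r*(2 + 2*r/3) + n = n + r*(2 + 2*r/3))
(-1*33175 + Z(-121)) + a(122, 153) = (-1*33175 + (½)*(-100 - 121)/(-121)) + (153 + (⅔)*122*(3 + 122)) = (-33175 + (½)*(-1/121)*(-221)) + (153 + (⅔)*122*125) = (-33175 + 221/242) + (153 + 30500/3) = -8028129/242 + 30959/3 = -16592309/726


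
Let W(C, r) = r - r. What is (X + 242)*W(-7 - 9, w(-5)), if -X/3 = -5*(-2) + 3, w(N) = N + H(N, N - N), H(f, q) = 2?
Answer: 0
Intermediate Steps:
w(N) = 2 + N (w(N) = N + 2 = 2 + N)
W(C, r) = 0
X = -39 (X = -3*(-5*(-2) + 3) = -3*(10 + 3) = -3*13 = -39)
(X + 242)*W(-7 - 9, w(-5)) = (-39 + 242)*0 = 203*0 = 0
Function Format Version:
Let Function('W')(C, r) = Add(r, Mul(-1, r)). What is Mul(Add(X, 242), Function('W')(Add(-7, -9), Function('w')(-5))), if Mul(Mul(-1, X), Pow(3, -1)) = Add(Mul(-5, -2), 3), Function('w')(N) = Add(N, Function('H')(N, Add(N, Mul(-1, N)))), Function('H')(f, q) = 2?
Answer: 0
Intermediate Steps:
Function('w')(N) = Add(2, N) (Function('w')(N) = Add(N, 2) = Add(2, N))
Function('W')(C, r) = 0
X = -39 (X = Mul(-3, Add(Mul(-5, -2), 3)) = Mul(-3, Add(10, 3)) = Mul(-3, 13) = -39)
Mul(Add(X, 242), Function('W')(Add(-7, -9), Function('w')(-5))) = Mul(Add(-39, 242), 0) = Mul(203, 0) = 0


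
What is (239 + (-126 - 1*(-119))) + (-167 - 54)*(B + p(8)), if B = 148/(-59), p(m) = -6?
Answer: 124630/59 ≈ 2112.4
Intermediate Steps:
B = -148/59 (B = 148*(-1/59) = -148/59 ≈ -2.5085)
(239 + (-126 - 1*(-119))) + (-167 - 54)*(B + p(8)) = (239 + (-126 - 1*(-119))) + (-167 - 54)*(-148/59 - 6) = (239 + (-126 + 119)) - 221*(-502/59) = (239 - 7) + 110942/59 = 232 + 110942/59 = 124630/59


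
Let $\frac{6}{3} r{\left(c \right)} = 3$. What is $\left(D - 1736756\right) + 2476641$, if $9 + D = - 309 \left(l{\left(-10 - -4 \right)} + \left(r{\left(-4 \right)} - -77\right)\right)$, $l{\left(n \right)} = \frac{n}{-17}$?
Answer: $\frac{24327355}{34} \approx 7.1551 \cdot 10^{5}$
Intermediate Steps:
$r{\left(c \right)} = \frac{3}{2}$ ($r{\left(c \right)} = \frac{1}{2} \cdot 3 = \frac{3}{2}$)
$l{\left(n \right)} = - \frac{n}{17}$ ($l{\left(n \right)} = n \left(- \frac{1}{17}\right) = - \frac{n}{17}$)
$D = - \frac{828735}{34}$ ($D = -9 - 309 \left(- \frac{-10 - -4}{17} + \left(\frac{3}{2} - -77\right)\right) = -9 - 309 \left(- \frac{-10 + 4}{17} + \left(\frac{3}{2} + 77\right)\right) = -9 - 309 \left(\left(- \frac{1}{17}\right) \left(-6\right) + \frac{157}{2}\right) = -9 - 309 \left(\frac{6}{17} + \frac{157}{2}\right) = -9 - \frac{828429}{34} = - \frac{828735}{34} \approx -24375.0$)
$\left(D - 1736756\right) + 2476641 = \left(- \frac{828735}{34} - 1736756\right) + 2476641 = - \frac{59878439}{34} + 2476641 = \frac{24327355}{34}$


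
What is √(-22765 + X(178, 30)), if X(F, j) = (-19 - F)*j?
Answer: 5*I*√1147 ≈ 169.34*I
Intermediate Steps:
X(F, j) = j*(-19 - F)
√(-22765 + X(178, 30)) = √(-22765 - 1*30*(19 + 178)) = √(-22765 - 1*30*197) = √(-22765 - 5910) = √(-28675) = 5*I*√1147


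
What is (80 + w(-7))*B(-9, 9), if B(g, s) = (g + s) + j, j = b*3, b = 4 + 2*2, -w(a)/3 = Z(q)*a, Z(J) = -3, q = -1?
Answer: 408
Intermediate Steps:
w(a) = 9*a (w(a) = -(-9)*a = 9*a)
b = 8 (b = 4 + 4 = 8)
j = 24 (j = 8*3 = 24)
B(g, s) = 24 + g + s (B(g, s) = (g + s) + 24 = 24 + g + s)
(80 + w(-7))*B(-9, 9) = (80 + 9*(-7))*(24 - 9 + 9) = (80 - 63)*24 = 17*24 = 408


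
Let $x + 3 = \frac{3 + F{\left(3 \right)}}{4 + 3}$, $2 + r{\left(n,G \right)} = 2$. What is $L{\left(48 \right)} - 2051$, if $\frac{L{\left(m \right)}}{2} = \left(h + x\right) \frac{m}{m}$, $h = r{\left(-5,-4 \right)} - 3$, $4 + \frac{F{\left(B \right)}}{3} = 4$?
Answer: $- \frac{14435}{7} \approx -2062.1$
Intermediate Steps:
$F{\left(B \right)} = 0$ ($F{\left(B \right)} = -12 + 3 \cdot 4 = -12 + 12 = 0$)
$r{\left(n,G \right)} = 0$ ($r{\left(n,G \right)} = -2 + 2 = 0$)
$x = - \frac{18}{7}$ ($x = -3 + \frac{3 + 0}{4 + 3} = -3 + \frac{3}{7} = - \frac{18}{7} \approx -2.5714$)
$h = -3$ ($h = 0 - 3 = -3$)
$L{\left(m \right)} = - \frac{78}{7}$ ($L{\left(m \right)} = 2 \left(-3 - \frac{18}{7}\right) \frac{m}{m} = 2 \left(\left(- \frac{39}{7}\right) 1\right) = 2 \left(- \frac{39}{7}\right) = - \frac{78}{7}$)
$L{\left(48 \right)} - 2051 = - \frac{78}{7} - 2051 = - \frac{14435}{7}$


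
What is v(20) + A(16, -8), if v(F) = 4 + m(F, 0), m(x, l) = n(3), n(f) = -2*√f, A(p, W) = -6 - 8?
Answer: -10 - 2*√3 ≈ -13.464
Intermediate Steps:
A(p, W) = -14
m(x, l) = -2*√3
v(F) = 4 - 2*√3
v(20) + A(16, -8) = (4 - 2*√3) - 14 = -10 - 2*√3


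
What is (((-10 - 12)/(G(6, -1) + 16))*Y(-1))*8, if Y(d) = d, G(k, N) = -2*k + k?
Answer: 88/5 ≈ 17.600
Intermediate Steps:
G(k, N) = -k
(((-10 - 12)/(G(6, -1) + 16))*Y(-1))*8 = (((-10 - 12)/(-1*6 + 16))*(-1))*8 = (-22/(-6 + 16)*(-1))*8 = (-22/10*(-1))*8 = (-22*1/10*(-1))*8 = -11/5*(-1)*8 = (11/5)*8 = 88/5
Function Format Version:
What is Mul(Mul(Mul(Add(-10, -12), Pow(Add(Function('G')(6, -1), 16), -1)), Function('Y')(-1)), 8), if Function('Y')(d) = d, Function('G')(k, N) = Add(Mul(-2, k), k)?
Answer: Rational(88, 5) ≈ 17.600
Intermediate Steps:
Function('G')(k, N) = Mul(-1, k)
Mul(Mul(Mul(Add(-10, -12), Pow(Add(Function('G')(6, -1), 16), -1)), Function('Y')(-1)), 8) = Mul(Mul(Mul(Add(-10, -12), Pow(Add(Mul(-1, 6), 16), -1)), -1), 8) = Mul(Mul(Mul(-22, Pow(Add(-6, 16), -1)), -1), 8) = Mul(Mul(Mul(-22, Pow(10, -1)), -1), 8) = Mul(Mul(Mul(-22, Rational(1, 10)), -1), 8) = Mul(Mul(Rational(-11, 5), -1), 8) = Mul(Rational(11, 5), 8) = Rational(88, 5)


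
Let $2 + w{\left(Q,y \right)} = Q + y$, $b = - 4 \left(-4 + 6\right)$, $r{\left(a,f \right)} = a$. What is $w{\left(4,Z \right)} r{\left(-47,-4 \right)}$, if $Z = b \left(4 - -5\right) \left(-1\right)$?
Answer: $-3478$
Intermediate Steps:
$b = -8$ ($b = \left(-4\right) 2 = -8$)
$Z = 72$ ($Z = - 8 \left(4 - -5\right) \left(-1\right) = - 8 \left(4 + 5\right) \left(-1\right) = - 8 \cdot 9 \left(-1\right) = \left(-8\right) \left(-9\right) = 72$)
$w{\left(Q,y \right)} = -2 + Q + y$ ($w{\left(Q,y \right)} = -2 + \left(Q + y\right) = -2 + Q + y$)
$w{\left(4,Z \right)} r{\left(-47,-4 \right)} = \left(-2 + 4 + 72\right) \left(-47\right) = 74 \left(-47\right) = -3478$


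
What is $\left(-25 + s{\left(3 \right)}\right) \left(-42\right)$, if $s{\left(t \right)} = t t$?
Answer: $672$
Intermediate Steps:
$s{\left(t \right)} = t^{2}$
$\left(-25 + s{\left(3 \right)}\right) \left(-42\right) = \left(-25 + 3^{2}\right) \left(-42\right) = \left(-25 + 9\right) \left(-42\right) = \left(-16\right) \left(-42\right) = 672$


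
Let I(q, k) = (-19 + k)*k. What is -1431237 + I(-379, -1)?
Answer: -1431217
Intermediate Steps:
I(q, k) = k*(-19 + k)
-1431237 + I(-379, -1) = -1431237 - (-19 - 1) = -1431237 - 1*(-20) = -1431237 + 20 = -1431217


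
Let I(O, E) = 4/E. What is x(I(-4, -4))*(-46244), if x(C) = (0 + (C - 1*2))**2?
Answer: -416196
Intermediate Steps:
x(C) = (-2 + C)**2 (x(C) = (0 + (C - 2))**2 = (0 + (-2 + C))**2 = (-2 + C)**2)
x(I(-4, -4))*(-46244) = (-2 + 4/(-4))**2*(-46244) = (-2 + 4*(-1/4))**2*(-46244) = (-2 - 1)**2*(-46244) = (-3)**2*(-46244) = 9*(-46244) = -416196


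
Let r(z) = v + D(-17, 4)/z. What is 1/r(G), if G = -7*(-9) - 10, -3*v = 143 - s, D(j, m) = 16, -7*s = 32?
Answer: -1113/54413 ≈ -0.020455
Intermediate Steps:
s = -32/7 (s = -⅐*32 = -32/7 ≈ -4.5714)
v = -1033/21 (v = -(143 - 1*(-32/7))/3 = -(143 + 32/7)/3 = -⅓*1033/7 = -1033/21 ≈ -49.190)
G = 53 (G = 63 - 10 = 53)
r(z) = -1033/21 + 16/z
1/r(G) = 1/(-1033/21 + 16/53) = 1/(-54413/1113) = -1113/54413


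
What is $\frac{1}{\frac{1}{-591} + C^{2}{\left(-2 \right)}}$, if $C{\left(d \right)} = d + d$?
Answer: $\frac{591}{9455} \approx 0.062507$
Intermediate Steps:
$C{\left(d \right)} = 2 d$
$\frac{1}{\frac{1}{-591} + C^{2}{\left(-2 \right)}} = \frac{1}{\frac{1}{-591} + \left(2 \left(-2\right)\right)^{2}} = \frac{1}{- \frac{1}{591} + \left(-4\right)^{2}} = \frac{1}{- \frac{1}{591} + 16} = \frac{1}{\frac{9455}{591}} = \frac{591}{9455}$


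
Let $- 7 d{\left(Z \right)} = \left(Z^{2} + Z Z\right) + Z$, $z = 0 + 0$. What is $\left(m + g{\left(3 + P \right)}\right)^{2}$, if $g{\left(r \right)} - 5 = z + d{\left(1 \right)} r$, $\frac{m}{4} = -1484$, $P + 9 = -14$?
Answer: $\frac{1718682849}{49} \approx 3.5075 \cdot 10^{7}$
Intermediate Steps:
$P = -23$ ($P = -9 - 14 = -23$)
$z = 0$
$d{\left(Z \right)} = - \frac{2 Z^{2}}{7} - \frac{Z}{7}$ ($d{\left(Z \right)} = - \frac{\left(Z^{2} + Z Z\right) + Z}{7} = - \frac{\left(Z^{2} + Z^{2}\right) + Z}{7} = - \frac{2 Z^{2} + Z}{7} = - \frac{Z + 2 Z^{2}}{7} = - \frac{2 Z^{2}}{7} - \frac{Z}{7}$)
$m = -5936$ ($m = 4 \left(-1484\right) = -5936$)
$g{\left(r \right)} = 5 - \frac{3 r}{7}$ ($g{\left(r \right)} = 5 + \left(0 + \left(- \frac{1}{7}\right) 1 \left(1 + 2 \cdot 1\right) r\right) = 5 + \left(0 + \left(- \frac{1}{7}\right) 1 \left(1 + 2\right) r\right) = 5 + \left(0 + \left(- \frac{1}{7}\right) 1 \cdot 3 r\right) = 5 + \left(0 - \frac{3 r}{7}\right) = 5 - \frac{3 r}{7}$)
$\left(m + g{\left(3 + P \right)}\right)^{2} = \left(-5936 - \left(-5 + \frac{3 \left(3 - 23\right)}{7}\right)\right)^{2} = \left(-5936 + \left(5 - - \frac{60}{7}\right)\right)^{2} = \left(-5936 + \left(5 + \frac{60}{7}\right)\right)^{2} = \left(-5936 + \frac{95}{7}\right)^{2} = \left(- \frac{41457}{7}\right)^{2} = \frac{1718682849}{49}$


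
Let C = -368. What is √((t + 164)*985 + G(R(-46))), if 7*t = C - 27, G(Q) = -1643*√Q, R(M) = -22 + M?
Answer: √(5191935 - 161014*I*√17)/7 ≈ 326.17 - 20.769*I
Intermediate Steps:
t = -395/7 (t = (-368 - 27)/7 = (⅐)*(-395) = -395/7 ≈ -56.429)
√((t + 164)*985 + G(R(-46))) = √((-395/7 + 164)*985 - 1643*√(-22 - 46)) = √((753/7)*985 - 3286*I*√17) = √(741705/7 - 3286*I*√17)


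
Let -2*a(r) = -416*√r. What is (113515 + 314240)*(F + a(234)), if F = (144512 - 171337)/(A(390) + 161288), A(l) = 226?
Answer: -3824842625/53838 + 266919120*√26 ≈ 1.3610e+9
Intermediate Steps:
a(r) = 208*√r (a(r) = -(-208)*√r = 208*√r)
F = -26825/161514 (F = (144512 - 171337)/(226 + 161288) = -26825/161514 ≈ -0.16608)
(113515 + 314240)*(F + a(234)) = (113515 + 314240)*(-26825/161514 + 208*√234) = 427755*(-26825/161514 + 208*(3*√26)) = 427755*(-26825/161514 + 624*√26) = -3824842625/53838 + 266919120*√26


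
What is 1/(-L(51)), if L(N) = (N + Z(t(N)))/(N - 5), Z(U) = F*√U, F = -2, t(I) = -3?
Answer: -782/871 - 92*I*√3/2613 ≈ -0.89782 - 0.060983*I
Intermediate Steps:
Z(U) = -2*√U
L(N) = (N - 2*I*√3)/(-5 + N) (L(N) = (N - 2*I*√3)/(N - 5) = (N - 2*I*√3)/(-5 + N))
1/(-L(51)) = 1/(-(51 - 2*I*√3)/(-5 + 51)) = 1/(-(51 - 2*I*√3)/46) = 1/(-(51/46 - I*√3/23)) = 1/(-51/46 + I*√3/23)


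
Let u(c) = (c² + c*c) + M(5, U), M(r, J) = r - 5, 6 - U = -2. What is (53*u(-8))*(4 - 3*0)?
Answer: 27136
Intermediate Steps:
U = 8 (U = 6 - 1*(-2) = 6 + 2 = 8)
M(r, J) = -5 + r
u(c) = 2*c² (u(c) = (c² + c*c) + (-5 + 5) = (c² + c²) + 0 = 2*c² + 0 = 2*c²)
(53*u(-8))*(4 - 3*0) = (53*(2*(-8)²))*(4 - 3*0) = (53*(2*64))*(4 + 0) = (53*128)*4 = 6784*4 = 27136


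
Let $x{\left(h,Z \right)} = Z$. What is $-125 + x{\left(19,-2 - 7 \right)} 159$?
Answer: $-1556$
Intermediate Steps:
$-125 + x{\left(19,-2 - 7 \right)} 159 = -125 + \left(-2 - 7\right) 159 = -125 - 1431 = -1556$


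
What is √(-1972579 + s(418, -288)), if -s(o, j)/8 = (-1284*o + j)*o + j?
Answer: 5*√71750309 ≈ 42353.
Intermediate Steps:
s(o, j) = -8*j - 8*o*(j - 1284*o) (s(o, j) = -8*((-1284*o + j)*o + j) = -8*((j - 1284*o)*o + j) = -8*(o*(j - 1284*o) + j) = -8*(j + o*(j - 1284*o)) = -8*j - 8*o*(j - 1284*o))
√(-1972579 + s(418, -288)) = √(-1972579 + (-8*(-288) + 10272*418² - 8*(-288)*418)) = √(-1972579 + (2304 + 10272*174724 + 963072)) = √(-1972579 + (2304 + 1794764928 + 963072)) = √(-1972579 + 1795730304) = √1793757725 = 5*√71750309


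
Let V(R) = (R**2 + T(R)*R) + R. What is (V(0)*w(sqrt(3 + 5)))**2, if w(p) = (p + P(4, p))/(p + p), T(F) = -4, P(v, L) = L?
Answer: 0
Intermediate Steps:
w(p) = 1 (w(p) = (p + p)/(p + p) = (2*p)/((2*p)) = (2*p)*(1/(2*p)) = 1)
V(R) = R**2 - 3*R (V(R) = (R**2 - 4*R) + R = R**2 - 3*R)
(V(0)*w(sqrt(3 + 5)))**2 = ((0*(-3 + 0))*1)**2 = ((0*(-3))*1)**2 = (0*1)**2 = 0**2 = 0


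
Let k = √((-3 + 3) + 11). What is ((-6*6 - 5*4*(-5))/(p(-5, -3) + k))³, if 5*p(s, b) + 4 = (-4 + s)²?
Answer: 17604608000/186720523 - 33628160000*√11/2053925753 ≈ 39.981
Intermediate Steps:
k = √11 (k = √(0 + 11) = √11 ≈ 3.3166)
p(s, b) = -⅘ + (-4 + s)²/5
((-6*6 - 5*4*(-5))/(p(-5, -3) + k))³ = ((-6*6 - 5*4*(-5))/((-⅘ + (-4 - 5)²/5) + √11))³ = ((-36 - 20*(-5))/((-⅘ + (⅕)*(-9)²) + √11))³ = ((-36 + 100)/((-⅘ + (⅕)*81) + √11))³ = (64/((-⅘ + 81/5) + √11))³ = (64/(77/5 + √11))³ = 262144/(77/5 + √11)³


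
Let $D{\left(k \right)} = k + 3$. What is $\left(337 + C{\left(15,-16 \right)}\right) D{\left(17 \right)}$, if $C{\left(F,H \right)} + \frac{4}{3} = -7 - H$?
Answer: $\frac{20680}{3} \approx 6893.3$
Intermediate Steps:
$C{\left(F,H \right)} = - \frac{25}{3} - H$ ($C{\left(F,H \right)} = - \frac{4}{3} - \left(7 + H\right) = - \frac{25}{3} - H$)
$D{\left(k \right)} = 3 + k$
$\left(337 + C{\left(15,-16 \right)}\right) D{\left(17 \right)} = \left(337 - - \frac{23}{3}\right) \left(3 + 17\right) = \left(337 + \left(- \frac{25}{3} + 16\right)\right) 20 = \left(337 + \frac{23}{3}\right) 20 = \frac{1034}{3} \cdot 20 = \frac{20680}{3}$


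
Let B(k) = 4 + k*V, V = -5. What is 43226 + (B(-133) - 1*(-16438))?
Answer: 60333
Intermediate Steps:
B(k) = 4 - 5*k (B(k) = 4 + k*(-5) = 4 - 5*k)
43226 + (B(-133) - 1*(-16438)) = 43226 + ((4 - 5*(-133)) - 1*(-16438)) = 43226 + ((4 + 665) + 16438) = 43226 + (669 + 16438) = 43226 + 17107 = 60333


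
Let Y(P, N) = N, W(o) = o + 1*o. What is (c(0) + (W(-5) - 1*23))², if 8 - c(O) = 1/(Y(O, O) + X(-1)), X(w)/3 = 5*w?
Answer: 139876/225 ≈ 621.67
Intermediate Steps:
W(o) = 2*o (W(o) = o + o = 2*o)
X(w) = 15*w (X(w) = 3*(5*w) = 15*w)
c(O) = 8 - 1/(-15 + O) (c(O) = 8 - 1/(O + 15*(-1)) = 8 - 1/(O - 15) = 8 - 1/(-15 + O))
(c(0) + (W(-5) - 1*23))² = ((-121 + 8*0)/(-15 + 0) + (2*(-5) - 1*23))² = ((-121 + 0)/(-15) + (-10 - 23))² = (-1/15*(-121) - 33)² = (121/15 - 33)² = (-374/15)² = 139876/225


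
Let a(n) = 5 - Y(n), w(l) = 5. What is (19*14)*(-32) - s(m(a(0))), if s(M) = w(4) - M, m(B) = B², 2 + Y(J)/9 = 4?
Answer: -8348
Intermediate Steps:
Y(J) = 18 (Y(J) = -18 + 9*4 = -18 + 36 = 18)
a(n) = -13 (a(n) = 5 - 1*18 = 5 - 18 = -13)
s(M) = 5 - M
(19*14)*(-32) - s(m(a(0))) = (19*14)*(-32) - (5 - 1*(-13)²) = 266*(-32) - (5 - 1*169) = -8512 - (5 - 169) = -8512 - 1*(-164) = -8512 + 164 = -8348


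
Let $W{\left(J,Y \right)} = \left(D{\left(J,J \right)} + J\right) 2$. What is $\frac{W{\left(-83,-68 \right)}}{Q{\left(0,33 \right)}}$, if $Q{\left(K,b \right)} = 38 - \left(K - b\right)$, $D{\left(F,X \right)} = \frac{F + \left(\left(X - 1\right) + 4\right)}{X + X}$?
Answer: $- \frac{13615}{5893} \approx -2.3104$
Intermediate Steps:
$D{\left(F,X \right)} = \frac{3 + F + X}{2 X}$ ($D{\left(F,X \right)} = \frac{F + \left(\left(-1 + X\right) + 4\right)}{2 X} = \left(F + \left(3 + X\right)\right) \frac{1}{2 X} = \left(3 + F + X\right) \frac{1}{2 X} = \frac{3 + F + X}{2 X}$)
$Q{\left(K,b \right)} = 38 + b - K$ ($Q{\left(K,b \right)} = 38 - \left(K - b\right) = 38 + b - K$)
$W{\left(J,Y \right)} = 2 J + \frac{3 + 2 J}{J}$ ($W{\left(J,Y \right)} = \left(\frac{3 + J + J}{2 J} + J\right) 2 = \left(\frac{3 + 2 J}{2 J} + J\right) 2 = \left(J + \frac{3 + 2 J}{2 J}\right) 2 = 2 J + \frac{3 + 2 J}{J}$)
$\frac{W{\left(-83,-68 \right)}}{Q{\left(0,33 \right)}} = \frac{2 + 2 \left(-83\right) + \frac{3}{-83}}{38 + 33 - 0} = \frac{2 - 166 + 3 \left(- \frac{1}{83}\right)}{38 + 33 + 0} = \frac{2 - 166 - \frac{3}{83}}{71} = \left(- \frac{13615}{83}\right) \frac{1}{71} = - \frac{13615}{5893}$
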